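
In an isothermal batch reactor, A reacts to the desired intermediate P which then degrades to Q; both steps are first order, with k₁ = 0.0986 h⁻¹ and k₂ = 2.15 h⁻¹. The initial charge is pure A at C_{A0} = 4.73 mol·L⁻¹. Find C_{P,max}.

0.187 mol·L⁻¹

For a first-order series the maximum intermediate yield is C_{P,max}/C_{A0} = (k₁/k₂)^[k₂/(k₂−k₁)].
= (0.0986/2.15)^(2.15/(2.15−0.0986)) = (0.04586)^(1.048) = 0.03955.
C_{P,max} = 0.03955×4.73 = 0.187 mol·L⁻¹.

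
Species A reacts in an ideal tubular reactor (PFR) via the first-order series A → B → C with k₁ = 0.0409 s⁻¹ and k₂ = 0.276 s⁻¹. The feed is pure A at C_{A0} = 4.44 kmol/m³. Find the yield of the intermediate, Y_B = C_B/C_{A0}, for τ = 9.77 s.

The intermediate concentration in a first-order A→B→C sequence is C_B = k₁C_{A0}(e^(−k₁τ) − e^(−k₂τ))/(k₂−k₁).
e^(−k₁τ) = e^(−0.0409×9.77) = e^(−0.3996) = 0.6706; e^(−k₂τ) = e^(−2.697) = 0.06744.
C_B = 0.0409×4.44/(0.276−0.0409) × (0.6706−0.06744) = 0.7724×0.6032 = 0.4659 kmol/m³.
Y_B = C_B/C_{A0} = 0.4659/4.44 = 0.105.

0.105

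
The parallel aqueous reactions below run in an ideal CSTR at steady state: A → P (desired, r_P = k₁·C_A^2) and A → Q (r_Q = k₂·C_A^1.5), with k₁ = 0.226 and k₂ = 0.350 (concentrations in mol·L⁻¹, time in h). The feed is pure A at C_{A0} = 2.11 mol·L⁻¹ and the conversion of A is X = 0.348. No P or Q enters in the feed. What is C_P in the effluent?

Exit C_A = C_{A0}(1−X) = 2.11×0.652 = 1.376 mol·L⁻¹.
Rates in a CSTR are evaluated at the outlet concentration: r_P = 0.226×1.376^2 = 0.4277, r_Q = 0.350×1.376^1.5 = 0.5648.
Fraction of consumed A going to P: r_P/(r_P+r_Q) = 0.4310.
C_P = 0.4310·C_{A0}·X = 0.4310×2.11×0.348 = 0.316 mol·L⁻¹.

0.316 mol·L⁻¹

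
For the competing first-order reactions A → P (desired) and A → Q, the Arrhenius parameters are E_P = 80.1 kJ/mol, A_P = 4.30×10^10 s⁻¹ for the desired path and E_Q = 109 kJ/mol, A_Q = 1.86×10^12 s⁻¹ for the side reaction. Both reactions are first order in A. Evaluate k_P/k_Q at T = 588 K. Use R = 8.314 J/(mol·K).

8.54

Since both paths have the same order in A, the concentration cancels and S_{P/Q} = k_P/k_Q = (A_P/A_Q)·exp[(E_Q−E_P)/(RT)].
(E_Q−E_P)/(RT) = (109−80.1)×10³/(8.314×588) = 28900/4889 = 5.912.
k_P/k_Q = (4.30×10^10/1.86×10^12)·exp(5.912) = 0.02312 × 369.3 = 8.54.
Since E_P < E_Q, lowering the temperature improves selectivity toward P.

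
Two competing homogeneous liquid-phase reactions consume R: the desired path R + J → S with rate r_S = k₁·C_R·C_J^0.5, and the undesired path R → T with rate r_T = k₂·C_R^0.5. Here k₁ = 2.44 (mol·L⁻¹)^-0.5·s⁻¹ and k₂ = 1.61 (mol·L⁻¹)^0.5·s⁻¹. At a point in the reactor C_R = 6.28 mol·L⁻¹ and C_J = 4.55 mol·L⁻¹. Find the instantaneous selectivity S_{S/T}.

S_{S/T} = r_S/r_T = (k₁·C_R·C_J^0.5)/(k₂·C_R^0.5) = (k₁/k₂)·C_R^0.5·C_J^0.5.
= (2.44×6.280×4.550^0.5) / (1.61×6.280^0.5) = 32.69/4.035 = 8.10.
Since the desired path is higher order in R, keeping C_R high (PFR or concentrated feed) favours S.

8.10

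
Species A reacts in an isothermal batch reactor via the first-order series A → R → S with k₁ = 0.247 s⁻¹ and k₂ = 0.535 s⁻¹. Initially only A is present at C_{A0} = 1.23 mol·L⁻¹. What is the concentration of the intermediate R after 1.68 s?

0.267 mol·L⁻¹

The intermediate concentration in a first-order A→B→C sequence is C_R = k₁C_{A0}(e^(−k₁t) − e^(−k₂t))/(k₂−k₁).
e^(−k₁t) = e^(−0.247×1.68) = e^(−0.4150) = 0.6604; e^(−k₂t) = e^(−0.8988) = 0.4071.
C_R = 0.247×1.23/(0.535−0.247) × (0.6604−0.4071) = 1.055×0.2533 = 0.2672 mol·L⁻¹.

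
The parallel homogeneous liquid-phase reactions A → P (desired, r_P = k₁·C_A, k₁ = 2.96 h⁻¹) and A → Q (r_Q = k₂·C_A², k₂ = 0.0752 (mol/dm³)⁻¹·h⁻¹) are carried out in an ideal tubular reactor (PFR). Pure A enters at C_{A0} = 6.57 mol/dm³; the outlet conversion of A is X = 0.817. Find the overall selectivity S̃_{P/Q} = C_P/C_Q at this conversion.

C_A = C_{A0}(1−X) = 1.202 mol/dm³.
Along a PFR/batch, dC_P/dC_A = −r_P/(r_P+r_Q) = −k₁/(k₁+k₂·C_A).
Integrating from C_{A0} to C_A: C_P = (2.96/0.0752)·ln[(2.96+0.0752·6.57)/(2.96+0.0752·1.20)] = 39.36·ln(3.454/3.050) = 4.892 mol/dm³.
C_Q = (C_{A0}−C_A)−C_P = 0.4760 mol/dm³; S̃_{P/Q} = 4.892/0.4760 = 10.3.

10.3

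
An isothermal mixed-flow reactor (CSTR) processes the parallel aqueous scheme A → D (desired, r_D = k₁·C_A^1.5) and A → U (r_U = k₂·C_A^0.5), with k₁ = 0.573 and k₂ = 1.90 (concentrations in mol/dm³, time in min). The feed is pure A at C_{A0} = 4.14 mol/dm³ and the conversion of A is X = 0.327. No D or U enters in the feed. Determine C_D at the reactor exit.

Exit C_A = C_{A0}(1−X) = 4.14×0.673 = 2.786 mol/dm³.
A CSTR operates uniformly at the exit composition, giving r_D = 2.665 and r_U = 3.171 (each k·C_A^n at C_A = 2.786).
Fraction of consumed A going to D: r_D/(r_D+r_U) = 0.4566.
C_D = 0.4566·C_{A0}·X = 0.4566×4.14×0.327 = 0.618 mol/dm³.

0.618 mol/dm³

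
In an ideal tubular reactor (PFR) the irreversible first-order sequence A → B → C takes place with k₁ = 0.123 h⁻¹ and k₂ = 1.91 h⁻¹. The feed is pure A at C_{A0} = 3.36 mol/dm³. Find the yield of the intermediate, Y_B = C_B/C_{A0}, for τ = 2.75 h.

Solving the coupled first-order balances gives C_B(τ) = [k₁/(k₂−k₁)]·C_{A0}·(e^(−k₁τ) − e^(−k₂τ)).
e^(−k₁τ) = e^(−0.123×2.75) = e^(−0.3382) = 0.7130; e^(−k₂τ) = e^(−5.252) = 0.005234.
C_B = 0.123×3.36/(1.91−0.123) × (0.7130−0.005234) = 0.2313×0.7078 = 0.1637 mol/dm³.
Y_B = C_B/C_{A0} = 0.1637/3.36 = 0.0487.

0.0487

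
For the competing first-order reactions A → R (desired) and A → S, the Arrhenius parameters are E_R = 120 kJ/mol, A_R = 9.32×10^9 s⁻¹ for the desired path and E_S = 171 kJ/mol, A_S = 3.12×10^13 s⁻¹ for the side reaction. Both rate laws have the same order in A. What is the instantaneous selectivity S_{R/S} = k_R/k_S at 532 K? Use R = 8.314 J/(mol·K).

30.4

k_R/k_S = (A_R/A_S)·exp[−(E_R−E_S)/(RT)] = (A_R/A_S)·exp[(E_S−E_R)/(RT)].
(E_S−E_R)/(RT) = (171−120)×10³/(8.314×532) = 51000/4423 = 11.53.
k_R/k_S = (9.32×10^9/3.12×10^13)·exp(11.53) = 2.987×10^-4 × 1.018×10^5 = 30.4.
Since E_R < E_S, lowering the temperature improves selectivity toward R.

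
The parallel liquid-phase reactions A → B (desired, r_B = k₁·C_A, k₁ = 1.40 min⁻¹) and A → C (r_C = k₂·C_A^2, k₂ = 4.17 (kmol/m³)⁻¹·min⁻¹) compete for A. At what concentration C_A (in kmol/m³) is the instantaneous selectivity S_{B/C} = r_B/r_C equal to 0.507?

S_{B/C} = (k₁/k₂)·C_A⁻¹ ⇒ C_A = (S·k₂/k₁)^(-1).
= (0.507×4.17/1.40)^(-1) = (1.510)^(-1) = 0.662 kmol/m³.

0.662 kmol/m³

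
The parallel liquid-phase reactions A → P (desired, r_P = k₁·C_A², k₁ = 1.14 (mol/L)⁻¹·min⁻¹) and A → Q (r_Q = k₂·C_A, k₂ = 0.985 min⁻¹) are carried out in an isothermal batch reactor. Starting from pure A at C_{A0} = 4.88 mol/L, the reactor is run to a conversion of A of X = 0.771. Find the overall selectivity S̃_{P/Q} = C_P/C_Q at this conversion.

3.09

C_A = C_{A0}(1−X) = 1.118 mol/L.
Along a PFR/batch, dC_Q/dC_A = −r_Q/(r_P+r_Q) = −k₂/(k₂+k₁·C_A).
Integrating from C_{A0} to C_A: C_Q = (0.985/1.14)·ln[(0.985+1.14·4.88)/(0.985+1.14·1.12)] = 0.8640·ln(6.548/2.259) = 0.9196 mol/L.
Then C_P = (C_{A0}−C_A) − C_Q = 3.762 − 0.9196 = 2.843 mol/L.
S̃_{P/Q} = C_P/C_Q = 2.843/0.9196 = 3.09.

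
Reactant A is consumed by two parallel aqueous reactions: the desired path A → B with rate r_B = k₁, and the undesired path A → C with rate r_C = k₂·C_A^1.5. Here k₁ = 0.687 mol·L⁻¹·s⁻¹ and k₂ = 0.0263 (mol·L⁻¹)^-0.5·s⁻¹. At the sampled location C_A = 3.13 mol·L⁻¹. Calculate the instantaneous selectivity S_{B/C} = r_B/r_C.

S_{B/C} = r_B/r_C = (k₁)/(k₂·C_A^1.5) = (k₁/k₂)·C_A^-1.5.
= (0.687) / (0.0263×3.130^1.5) = 0.6870/0.1456 = 4.72.
The undesired path is higher order in A, so low C_A (CSTR or dilute feed) favours B.

4.72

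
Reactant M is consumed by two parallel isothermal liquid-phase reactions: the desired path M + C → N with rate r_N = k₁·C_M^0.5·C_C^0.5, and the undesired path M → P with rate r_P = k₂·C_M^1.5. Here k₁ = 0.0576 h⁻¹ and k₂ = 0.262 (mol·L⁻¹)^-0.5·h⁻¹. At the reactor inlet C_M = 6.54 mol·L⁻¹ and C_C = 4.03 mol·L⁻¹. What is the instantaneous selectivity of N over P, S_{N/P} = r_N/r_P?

0.0675

S_{N/P} = r_N/r_P = (k₁·C_M^0.5·C_C^0.5)/(k₂·C_M^1.5) = (k₁/k₂)·C_M⁻¹·C_C^0.5.
= (0.0576×6.540^0.5×4.030^0.5) / (0.262×6.540^1.5) = 0.2957/4.382 = 0.0675.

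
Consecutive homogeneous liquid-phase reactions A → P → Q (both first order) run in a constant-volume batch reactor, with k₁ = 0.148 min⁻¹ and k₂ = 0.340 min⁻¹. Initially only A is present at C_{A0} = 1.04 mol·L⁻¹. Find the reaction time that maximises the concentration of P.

4.33 min

The intermediate peaks when r₁ = r₂, i.e. k₁e^(−k₁t) = k₂e^(−k₂t), giving t_opt = ln(k₂/k₁)/(k₂−k₁).
= ln(0.340/0.148)/(0.340−0.148) = ln(2.297)/0.1920 = 0.8317/0.1920 = 4.33 min.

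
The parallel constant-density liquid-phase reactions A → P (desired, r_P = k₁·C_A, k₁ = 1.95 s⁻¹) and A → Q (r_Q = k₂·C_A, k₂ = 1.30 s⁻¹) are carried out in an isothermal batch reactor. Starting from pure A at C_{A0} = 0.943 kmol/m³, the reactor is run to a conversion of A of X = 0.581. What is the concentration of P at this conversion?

C_A = C_{A0}(1−X) = 0.3951 kmol/m³.
Both paths are first order in A, so the instantaneous fraction to P is constant: dC_P/d(−C_A) = k₁/(k₁+k₂) = 0.6000.
C_P = 0.6000·(C_{A0}−C_A) = 0.6000×0.5479 = 0.329 kmol/m³.

0.329 kmol/m³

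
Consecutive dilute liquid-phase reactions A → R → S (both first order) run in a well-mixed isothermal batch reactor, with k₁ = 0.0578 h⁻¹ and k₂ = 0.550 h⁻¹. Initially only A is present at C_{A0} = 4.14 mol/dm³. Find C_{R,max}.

0.334 mol/dm³

For a first-order series the maximum intermediate yield is C_{R,max}/C_{A0} = (k₁/k₂)^[k₂/(k₂−k₁)].
= (0.0578/0.550)^(0.550/(0.550−0.0578)) = (0.1051)^(1.117) = 0.08066.
C_{R,max} = 0.08066×4.14 = 0.334 mol/dm³.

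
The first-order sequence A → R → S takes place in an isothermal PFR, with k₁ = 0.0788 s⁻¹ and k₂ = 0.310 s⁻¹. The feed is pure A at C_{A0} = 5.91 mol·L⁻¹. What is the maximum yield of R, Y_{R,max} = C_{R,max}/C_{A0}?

For a first-order series the maximum intermediate yield is C_{R,max}/C_{A0} = (k₁/k₂)^[k₂/(k₂−k₁)].
= (0.0788/0.310)^(0.310/(0.310−0.0788)) = (0.2542)^(1.341) = 0.1594.

0.159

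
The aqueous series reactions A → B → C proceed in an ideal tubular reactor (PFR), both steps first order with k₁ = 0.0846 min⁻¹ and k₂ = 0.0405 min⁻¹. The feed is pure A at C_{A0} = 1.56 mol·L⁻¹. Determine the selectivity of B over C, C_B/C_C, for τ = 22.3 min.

For first-order series with pure A initially, C_B(τ) = k₁C_{A0}/(k₂−k₁)·(e^(−k₁τ) − e^(−k₂τ)).
e^(−k₁τ) = e^(−0.0846×22.3) = e^(−1.887) = 0.1516; e^(−k₂τ) = e^(−0.9032) = 0.4053.
C_B = 0.0846×1.56/(0.0405−0.0846) × (0.1516−0.4053) = (-2.993)×(-0.2537) = 0.7592 mol·L⁻¹.
C_A = C_{A0}e^(−k₁τ) = 0.2365 mol·L⁻¹, so C_C = C_{A0}−C_A−C_B = 0.5643 mol·L⁻¹; C_B/C_C = 1.35.

1.35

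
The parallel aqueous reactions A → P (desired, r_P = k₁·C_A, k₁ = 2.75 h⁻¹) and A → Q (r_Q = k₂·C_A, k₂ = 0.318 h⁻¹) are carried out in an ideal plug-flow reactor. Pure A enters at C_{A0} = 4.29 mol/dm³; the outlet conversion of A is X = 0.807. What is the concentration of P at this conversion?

3.10 mol/dm³

C_A = C_{A0}(1−X) = 0.8280 mol/dm³.
Both paths are first order in A, so the instantaneous fraction to P is constant: dC_P/d(−C_A) = k₁/(k₁+k₂) = 0.8963.
C_P = 0.8963·(C_{A0}−C_A) = 0.8963×3.462 = 3.10 mol/dm³.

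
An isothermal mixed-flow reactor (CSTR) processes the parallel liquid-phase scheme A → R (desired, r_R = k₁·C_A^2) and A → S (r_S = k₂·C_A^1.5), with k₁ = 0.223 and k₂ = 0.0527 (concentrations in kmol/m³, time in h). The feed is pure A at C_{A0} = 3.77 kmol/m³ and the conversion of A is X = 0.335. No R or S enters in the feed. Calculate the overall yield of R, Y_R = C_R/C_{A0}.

Exit C_A = C_{A0}(1−X) = 3.77×0.665 = 2.507 kmol/m³.
Rates in a CSTR are evaluated at the outlet concentration: r_R = 0.223×2.507^2 = 1.402, r_S = 0.0527×2.507^1.5 = 0.2092.
Fraction of consumed A going to R: r_R/(r_R+r_S) = 0.8701.
C_R = 0.8701·C_{A0}·X = 0.8701×3.77×0.335 = 1.10 kmol/m³; Y_R = C_R/C_{A0} = 0.291.

0.291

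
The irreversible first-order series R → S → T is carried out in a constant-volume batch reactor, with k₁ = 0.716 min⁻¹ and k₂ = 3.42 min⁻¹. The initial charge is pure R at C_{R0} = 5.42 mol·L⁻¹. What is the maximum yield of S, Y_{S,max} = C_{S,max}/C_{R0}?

For a first-order series the maximum intermediate yield is C_{S,max}/C_{R0} = (k₁/k₂)^[k₂/(k₂−k₁)].
= (0.716/3.42)^(3.42/(3.42−0.716)) = (0.2094)^(1.265) = 0.1384.

0.138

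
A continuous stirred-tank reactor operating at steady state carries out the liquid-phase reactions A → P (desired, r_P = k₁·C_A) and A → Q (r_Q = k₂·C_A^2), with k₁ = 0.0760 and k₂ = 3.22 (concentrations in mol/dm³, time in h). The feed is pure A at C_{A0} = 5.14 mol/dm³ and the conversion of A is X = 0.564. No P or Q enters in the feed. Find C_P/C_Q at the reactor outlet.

0.0105

Exit C_A = C_{A0}(1−X) = 5.14×0.436 = 2.241 mol/dm³.
Rates in a CSTR are evaluated at the outlet concentration: r_P = 0.0760×2.241 = 0.1703, r_Q = 3.22×2.241^2 = 16.17.
Overall selectivity = C_P/C_Q = r_Pτ/(r_Qτ) = r_P/r_Q = 0.0105.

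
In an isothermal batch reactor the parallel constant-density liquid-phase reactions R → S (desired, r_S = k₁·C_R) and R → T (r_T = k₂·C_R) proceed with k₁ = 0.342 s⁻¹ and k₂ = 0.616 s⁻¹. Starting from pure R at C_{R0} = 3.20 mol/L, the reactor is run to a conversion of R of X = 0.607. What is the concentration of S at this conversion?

0.693 mol/L

C_R = C_{R0}(1−X) = 1.258 mol/L.
Both paths are first order in R, so the instantaneous fraction to S is constant: dC_S/d(−C_R) = k₁/(k₁+k₂) = 0.3570.
C_S = 0.3570·(C_{R0}−C_R) = 0.3570×1.942 = 0.693 mol/L.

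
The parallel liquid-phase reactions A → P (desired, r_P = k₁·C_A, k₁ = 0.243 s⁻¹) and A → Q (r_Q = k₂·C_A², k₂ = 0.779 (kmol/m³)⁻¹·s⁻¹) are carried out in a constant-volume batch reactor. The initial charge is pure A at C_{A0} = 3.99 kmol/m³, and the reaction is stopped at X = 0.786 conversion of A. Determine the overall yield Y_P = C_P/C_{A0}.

C_A = C_{A0}(1−X) = 0.8539 kmol/m³.
Along a PFR/batch, dC_P/dC_A = −r_P/(r_P+r_Q) = −k₁/(k₁+k₂·C_A).
Integrating from C_{A0} to C_A: C_P = (0.243/0.779)·ln[(0.243+0.779·3.99)/(0.243+0.779·0.854)] = 0.3119·ln(3.351/0.9082) = 0.4073 kmol/m³.
Y_P = C_P/C_{A0} = 0.4073/3.99 = 0.102.

0.102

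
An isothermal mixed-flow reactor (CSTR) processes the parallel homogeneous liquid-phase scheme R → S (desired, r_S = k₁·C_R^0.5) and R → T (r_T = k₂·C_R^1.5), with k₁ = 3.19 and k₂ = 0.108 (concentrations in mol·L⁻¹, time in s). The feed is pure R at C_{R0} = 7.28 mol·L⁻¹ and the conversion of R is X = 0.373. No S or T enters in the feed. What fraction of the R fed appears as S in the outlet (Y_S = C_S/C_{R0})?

Exit C_R = C_{R0}(1−X) = 7.28×0.627 = 4.565 mol·L⁻¹.
In a CSTR the entire volume is at exit conditions, so r_S = 3.19×4.565^0.5 = 6.815 and r_T = 0.108×4.565^1.5 = 1.053.
Fraction of consumed R going to S: r_S/(r_S+r_T) = 0.8661.
C_S = 0.8661·C_{R0}·X = 0.8661×7.28×0.373 = 2.35 mol·L⁻¹; Y_S = C_S/C_{R0} = 0.323.

0.323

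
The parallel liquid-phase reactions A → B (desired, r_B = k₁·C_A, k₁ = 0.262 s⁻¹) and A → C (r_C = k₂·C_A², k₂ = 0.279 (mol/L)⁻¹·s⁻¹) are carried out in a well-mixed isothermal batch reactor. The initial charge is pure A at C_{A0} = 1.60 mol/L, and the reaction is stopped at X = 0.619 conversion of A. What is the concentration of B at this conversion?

0.464 mol/L

C_A = C_{A0}(1−X) = 0.6096 mol/L.
Along a PFR/batch, dC_B/dC_A = −r_B/(r_B+r_C) = −k₁/(k₁+k₂·C_A).
Integrating from C_{A0} to C_A: C_B = (0.262/0.279)·ln[(0.262+0.279·1.60)/(0.262+0.279·0.610)] = 0.9391·ln(0.7084/0.4321) = 0.4643 mol/L.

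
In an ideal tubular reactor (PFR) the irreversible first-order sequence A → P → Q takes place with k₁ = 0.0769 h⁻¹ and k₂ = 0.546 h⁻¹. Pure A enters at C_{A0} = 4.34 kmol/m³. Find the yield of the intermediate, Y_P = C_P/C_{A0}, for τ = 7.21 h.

For first-order series with pure A initially, C_P(τ) = k₁C_{A0}/(k₂−k₁)·(e^(−k₁τ) − e^(−k₂τ)).
e^(−k₁τ) = e^(−0.0769×7.21) = e^(−0.5544) = 0.5744; e^(−k₂τ) = e^(−3.937) = 0.01951.
C_P = 0.0769×4.34/(0.546−0.0769) × (0.5744−0.01951) = 0.7115×0.5549 = 0.3948 kmol/m³.
Y_P = C_P/C_{A0} = 0.3948/4.34 = 0.0910.

0.0910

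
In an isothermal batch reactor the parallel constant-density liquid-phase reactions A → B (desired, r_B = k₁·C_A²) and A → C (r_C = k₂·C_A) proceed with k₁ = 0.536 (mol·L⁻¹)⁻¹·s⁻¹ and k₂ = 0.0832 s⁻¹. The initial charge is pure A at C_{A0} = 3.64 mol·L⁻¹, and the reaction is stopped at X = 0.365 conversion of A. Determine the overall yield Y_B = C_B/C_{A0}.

0.347

C_A = C_{A0}(1−X) = 2.311 mol·L⁻¹.
Along a PFR/batch, dC_C/dC_A = −r_C/(r_B+r_C) = −k₂/(k₂+k₁·C_A).
Integrating from C_{A0} to C_A: C_C = (0.0832/0.536)·ln[(0.0832+0.536·3.64)/(0.0832+0.536·2.31)] = 0.1552·ln(2.034/1.322) = 0.06688 mol·L⁻¹.
Then C_B = (C_{A0}−C_A) − C_C = 1.329 − 0.06688 = 1.262 mol·L⁻¹.
Y_B = C_B/C_{A0} = 1.262/3.64 = 0.347.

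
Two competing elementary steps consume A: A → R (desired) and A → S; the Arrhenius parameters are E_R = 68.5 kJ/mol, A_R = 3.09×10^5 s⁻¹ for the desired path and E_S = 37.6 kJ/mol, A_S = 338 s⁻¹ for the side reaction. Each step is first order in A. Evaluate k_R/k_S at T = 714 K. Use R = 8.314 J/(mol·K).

5.02

k_R/k_S = (A_R/A_S)·exp[−(E_R−E_S)/(RT)] = (A_R/A_S)·exp[(E_S−E_R)/(RT)].
(E_S−E_R)/(RT) = (37.6−68.5)×10³/(8.314×714) = -30900/5936 = -5.205.
k_R/k_S = (3.09×10^5/338)·exp(-5.205) = 914.2 × 0.005487 = 5.02.
Since E_R > E_S, raising the temperature improves selectivity toward R.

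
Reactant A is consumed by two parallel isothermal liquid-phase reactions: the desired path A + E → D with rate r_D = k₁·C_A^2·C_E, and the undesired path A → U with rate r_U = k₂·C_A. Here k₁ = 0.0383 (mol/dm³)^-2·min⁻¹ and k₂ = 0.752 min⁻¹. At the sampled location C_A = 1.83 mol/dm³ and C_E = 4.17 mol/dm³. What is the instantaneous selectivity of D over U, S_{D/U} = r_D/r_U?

S_{D/U} = r_D/r_U = (k₁·C_A^2·C_E)/(k₂·C_A) = (k₁/k₂)·C_A·C_E.
= (0.0383×1.830^2×4.170) / (0.752×1.830) = 0.5349/1.376 = 0.389.

0.389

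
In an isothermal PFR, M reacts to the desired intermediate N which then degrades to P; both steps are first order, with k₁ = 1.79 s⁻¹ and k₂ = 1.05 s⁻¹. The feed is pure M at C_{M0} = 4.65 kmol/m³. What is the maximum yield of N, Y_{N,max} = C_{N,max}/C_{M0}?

0.469

Evaluating C_N at τ_opt = ln(k₂/k₁)/(k₂−k₁) gives C_{N,max}/C_{M0} = (k₁/k₂)^[k₂/(k₂−k₁)].
= (1.79/1.05)^(1.05/(1.05−1.79)) = (1.705)^(-1.419) = 0.4691.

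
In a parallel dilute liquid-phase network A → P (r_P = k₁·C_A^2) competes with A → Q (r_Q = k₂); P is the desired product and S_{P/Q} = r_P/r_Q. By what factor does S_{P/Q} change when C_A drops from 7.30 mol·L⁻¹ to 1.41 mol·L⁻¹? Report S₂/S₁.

S_{P/Q} = (k₁/k₂)·C_A^2, so S₂/S₁ = (C_{A,2}/C_{A,1})^2.
= (1.41/7.30)^2 = (0.1932)^2 = 0.0373.
Selectivity toward P falls as C_A falls — high-concentration operation is favoured.

0.0373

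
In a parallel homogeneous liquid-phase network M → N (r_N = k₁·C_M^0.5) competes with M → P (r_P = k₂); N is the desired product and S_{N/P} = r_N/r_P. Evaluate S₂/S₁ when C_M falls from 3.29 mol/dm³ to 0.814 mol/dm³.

0.497

S_{N/P} = (k₁/k₂)·C_M^0.5, so S₂/S₁ = (C_{M,2}/C_{M,1})^0.5.
= (0.814/3.29)^0.5 = (0.2474)^0.5 = 0.497.
Selectivity toward N falls as C_M falls — high-concentration operation is favoured.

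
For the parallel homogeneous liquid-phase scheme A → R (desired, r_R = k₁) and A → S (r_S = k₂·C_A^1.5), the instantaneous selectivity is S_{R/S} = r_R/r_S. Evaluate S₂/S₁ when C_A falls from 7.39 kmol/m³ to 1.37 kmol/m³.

12.5

S_{R/S} = (k₁/k₂)·C_A^-1.5, so S₂/S₁ = (C_{A,2}/C_{A,1})^-1.5.
= (1.37/7.39)^(-1.5) = (0.1854)^(-1.5) = 12.5.
Selectivity toward R rises as C_A falls — low-concentration operation is favoured.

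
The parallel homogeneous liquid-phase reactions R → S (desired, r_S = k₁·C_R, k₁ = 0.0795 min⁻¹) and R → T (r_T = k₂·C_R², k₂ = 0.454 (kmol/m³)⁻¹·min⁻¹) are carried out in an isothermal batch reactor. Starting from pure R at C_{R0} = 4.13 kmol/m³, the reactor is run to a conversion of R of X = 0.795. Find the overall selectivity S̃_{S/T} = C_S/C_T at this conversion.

0.0831

C_R = C_{R0}(1−X) = 0.8466 kmol/m³.
Along a PFR/batch, dC_S/dC_R = −r_S/(r_S+r_T) = −k₁/(k₁+k₂·C_R).
Integrating from C_{R0} to C_R: C_S = (0.0795/0.454)·ln[(0.0795+0.454·4.13)/(0.0795+0.454·0.847)] = 0.1751·ln(1.955/0.4639) = 0.2519 kmol/m³.
C_T = (C_{R0}−C_R)−C_S = 3.031 kmol/m³; S̃_{S/T} = 0.2519/3.031 = 0.0831.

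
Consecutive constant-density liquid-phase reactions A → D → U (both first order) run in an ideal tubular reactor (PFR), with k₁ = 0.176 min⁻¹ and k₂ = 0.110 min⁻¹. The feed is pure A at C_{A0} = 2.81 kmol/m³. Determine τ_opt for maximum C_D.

7.12 min

Setting dC_D/dτ = 0 gives τ_opt = ln(k₂/k₁)/(k₂−k₁).
= ln(0.110/0.176)/(0.110−0.176) = ln(0.6250)/-0.06600 = -0.4700/-0.06600 = 7.12 min.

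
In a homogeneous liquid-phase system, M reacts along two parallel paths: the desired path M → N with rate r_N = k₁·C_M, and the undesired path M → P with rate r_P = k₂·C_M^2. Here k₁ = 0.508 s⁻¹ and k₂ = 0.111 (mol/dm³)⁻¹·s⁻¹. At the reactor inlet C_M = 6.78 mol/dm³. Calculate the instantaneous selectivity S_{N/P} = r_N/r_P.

0.675

S_{N/P} = r_N/r_P = (k₁·C_M)/(k₂·C_M^2) = (k₁/k₂)·C_M⁻¹.
= (0.508×6.780) / (0.111×6.780^2) = 3.444/5.102 = 0.675.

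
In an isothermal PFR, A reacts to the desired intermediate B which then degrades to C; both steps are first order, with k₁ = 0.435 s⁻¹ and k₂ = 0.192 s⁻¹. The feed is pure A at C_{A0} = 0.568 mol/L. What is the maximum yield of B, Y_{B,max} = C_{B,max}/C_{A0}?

At the optimum, C_{B,max}/C_{A0} = (k₁/k₂)^[k₂/(k₂−k₁)].
= (0.435/0.192)^(0.192/(0.192−0.435)) = (2.266)^(-0.7901) = 0.5240.

0.524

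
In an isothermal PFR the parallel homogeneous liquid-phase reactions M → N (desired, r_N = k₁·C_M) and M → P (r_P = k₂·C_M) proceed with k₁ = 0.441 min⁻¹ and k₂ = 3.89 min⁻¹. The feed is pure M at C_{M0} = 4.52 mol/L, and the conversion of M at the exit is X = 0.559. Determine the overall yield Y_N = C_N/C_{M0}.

0.0569

C_M = C_{M0}(1−X) = 1.993 mol/L.
Both paths are first order in M, so the instantaneous fraction to N is constant: dC_N/d(−C_M) = k₁/(k₁+k₂) = 0.1018.
C_N = 0.1018·(C_{M0}−C_M) = 0.1018×2.527 = 0.257 mol/L.
Y_N = C_N/C_{M0} = 0.2573/4.52 = 0.0569.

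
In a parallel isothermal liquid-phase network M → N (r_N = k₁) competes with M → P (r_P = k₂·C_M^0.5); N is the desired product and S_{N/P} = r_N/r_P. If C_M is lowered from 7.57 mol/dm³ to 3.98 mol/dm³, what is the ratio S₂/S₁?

1.38

S_{N/P} = (k₁/k₂)·C_M^-0.5, so S₂/S₁ = (C_{M,2}/C_{M,1})^-0.5.
= (3.98/7.57)^(-0.5) = (0.5258)^(-0.5) = 1.38.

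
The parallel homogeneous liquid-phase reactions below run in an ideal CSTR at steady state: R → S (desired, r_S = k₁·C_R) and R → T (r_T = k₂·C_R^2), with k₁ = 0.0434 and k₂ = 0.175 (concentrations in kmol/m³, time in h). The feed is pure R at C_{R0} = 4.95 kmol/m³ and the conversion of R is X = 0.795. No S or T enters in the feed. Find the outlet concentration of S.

Exit C_R = C_{R0}(1−X) = 4.95×0.205 = 1.015 kmol/m³.
A CSTR operates uniformly at the exit composition, giving r_S = 0.04404 and r_T = 0.1802 (each k·C_R^n at C_R = 1.015).
Fraction of consumed R going to S: r_S/(r_S+r_T) = 0.1964.
C_S = 0.1964·C_{R0}·X = 0.1964×4.95×0.795 = 0.773 kmol/m³.

0.773 kmol/m³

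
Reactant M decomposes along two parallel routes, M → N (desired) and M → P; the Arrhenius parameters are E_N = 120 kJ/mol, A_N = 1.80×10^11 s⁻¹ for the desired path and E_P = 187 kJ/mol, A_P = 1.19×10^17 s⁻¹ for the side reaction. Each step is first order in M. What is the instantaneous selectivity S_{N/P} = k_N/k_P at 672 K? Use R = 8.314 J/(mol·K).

0.244

Since both paths have the same order in M, the concentration cancels and S_{N/P} = k_N/k_P = (A_N/A_P)·exp[(E_P−E_N)/(RT)].
(E_P−E_N)/(RT) = (187−120)×10³/(8.314×672) = 67000/5587 = 11.99.
k_N/k_P = (1.80×10^11/1.19×10^17)·exp(11.99) = 1.513×10^-6 × 1.615×10^5 = 0.244.
Since E_N < E_P, lowering the temperature improves selectivity toward N.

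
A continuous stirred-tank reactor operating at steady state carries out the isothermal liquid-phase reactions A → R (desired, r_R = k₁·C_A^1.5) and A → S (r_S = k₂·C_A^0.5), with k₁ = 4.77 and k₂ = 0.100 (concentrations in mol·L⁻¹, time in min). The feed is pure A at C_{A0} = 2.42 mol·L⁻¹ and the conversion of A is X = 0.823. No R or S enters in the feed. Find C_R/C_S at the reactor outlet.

20.4

Exit C_A = C_{A0}(1−X) = 2.42×0.177 = 0.4283 mol·L⁻¹.
A CSTR operates uniformly at the exit composition, giving r_R = 1.337 and r_S = 0.06545 (each k·C_A^n at C_A = 0.4283).
Overall selectivity = C_R/C_S = r_Rτ/(r_Sτ) = r_R/r_S = 20.4.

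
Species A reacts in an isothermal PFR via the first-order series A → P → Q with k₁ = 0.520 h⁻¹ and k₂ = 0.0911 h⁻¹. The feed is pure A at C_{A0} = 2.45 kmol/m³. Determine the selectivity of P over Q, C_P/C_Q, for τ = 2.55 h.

6.70

For first-order series with pure A initially, C_P(τ) = k₁C_{A0}/(k₂−k₁)·(e^(−k₁τ) − e^(−k₂τ)).
e^(−k₁τ) = e^(−0.520×2.55) = e^(−1.326) = 0.2655; e^(−k₂τ) = e^(−0.2323) = 0.7927.
C_P = 0.520×2.45/(0.0911−0.520) × (0.2655−0.7927) = (-2.970)×(-0.5272) = 1.566 kmol/m³.
C_A = C_{A0}e^(−k₁τ) = 0.6506 kmol/m³, so C_Q = C_{A0}−C_A−C_P = 0.2335 kmol/m³; C_P/C_Q = 6.70.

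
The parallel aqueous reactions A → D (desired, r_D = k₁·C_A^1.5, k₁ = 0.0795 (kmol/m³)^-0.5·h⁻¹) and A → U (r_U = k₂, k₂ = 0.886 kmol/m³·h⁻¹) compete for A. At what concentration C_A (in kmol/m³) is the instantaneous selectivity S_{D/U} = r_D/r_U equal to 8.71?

21.1 kmol/m³

S_{D/U} = (k₁/k₂)·C_A^1.5 ⇒ C_A = (S·k₂/k₁)^(1/1.5).
= (8.71×0.886/0.0795)^(0.6667) = (97.07)^(0.6667) = 21.1 kmol/m³.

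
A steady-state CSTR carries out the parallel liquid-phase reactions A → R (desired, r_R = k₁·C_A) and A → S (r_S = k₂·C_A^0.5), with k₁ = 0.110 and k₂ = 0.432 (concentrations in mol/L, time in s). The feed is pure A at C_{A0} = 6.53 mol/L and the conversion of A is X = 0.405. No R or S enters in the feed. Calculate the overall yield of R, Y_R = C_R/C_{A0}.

0.135

Exit C_A = C_{A0}(1−X) = 6.53×0.595 = 3.885 mol/L.
Rates in a CSTR are evaluated at the outlet concentration: r_R = 0.110×3.885 = 0.4274, r_S = 0.432×3.885^0.5 = 0.8515.
Fraction of consumed A going to R: r_R/(r_R+r_S) = 0.3342.
C_R = 0.3342·C_{A0}·X = 0.3342×6.53×0.405 = 0.884 mol/L; Y_R = C_R/C_{A0} = 0.135.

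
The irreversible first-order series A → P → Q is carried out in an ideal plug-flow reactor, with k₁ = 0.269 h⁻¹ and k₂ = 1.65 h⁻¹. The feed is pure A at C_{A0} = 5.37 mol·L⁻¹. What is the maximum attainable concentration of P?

0.615 mol·L⁻¹

At the optimum, C_{P,max}/C_{A0} = (k₁/k₂)^[k₂/(k₂−k₁)].
= (0.269/1.65)^(1.65/(1.65−0.269)) = (0.1630)^(1.195) = 0.1145.
C_{P,max} = 0.1145×5.37 = 0.615 mol·L⁻¹.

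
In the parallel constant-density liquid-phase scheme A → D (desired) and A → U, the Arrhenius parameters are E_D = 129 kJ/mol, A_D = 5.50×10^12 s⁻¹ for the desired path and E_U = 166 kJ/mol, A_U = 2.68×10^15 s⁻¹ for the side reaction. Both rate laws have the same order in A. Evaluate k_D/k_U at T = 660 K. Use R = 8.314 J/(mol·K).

1.74

Since both paths have the same order in A, the concentration cancels and S_{D/U} = k_D/k_U = (A_D/A_U)·exp[(E_U−E_D)/(RT)].
(E_U−E_D)/(RT) = (166−129)×10³/(8.314×660) = 37000/5487 = 6.743.
k_D/k_U = (5.50×10^12/2.68×10^15)·exp(6.743) = 0.002052 × 848.0 = 1.74.
Since E_D < E_U, lowering the temperature improves selectivity toward D.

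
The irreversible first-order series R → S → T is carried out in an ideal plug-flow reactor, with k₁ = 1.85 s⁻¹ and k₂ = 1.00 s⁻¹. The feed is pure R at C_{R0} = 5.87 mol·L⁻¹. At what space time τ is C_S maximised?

Setting dC_S/dτ = 0 gives τ_opt = ln(k₂/k₁)/(k₂−k₁).
= ln(1.00/1.85)/(1.00−1.85) = ln(0.5405)/-0.8500 = -0.6152/-0.8500 = 0.724 s.

0.724 s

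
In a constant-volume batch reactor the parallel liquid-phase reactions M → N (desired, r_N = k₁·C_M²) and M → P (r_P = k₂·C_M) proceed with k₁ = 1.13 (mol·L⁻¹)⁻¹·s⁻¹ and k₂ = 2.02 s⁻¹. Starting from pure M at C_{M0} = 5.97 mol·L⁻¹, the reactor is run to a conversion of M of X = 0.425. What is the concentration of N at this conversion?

C_M = C_{M0}(1−X) = 3.433 mol·L⁻¹.
Along a PFR/batch, dC_P/dC_M = −r_P/(r_N+r_P) = −k₂/(k₂+k₁·C_M).
Integrating from C_{M0} to C_M: C_P = (2.02/1.13)·ln[(2.02+1.13·5.97)/(2.02+1.13·3.43)] = 1.788·ln(8.766/5.899) = 0.7081 mol·L⁻¹.
Then C_N = (C_{M0}−C_M) − C_P = 2.537 − 0.7081 = 1.829 mol·L⁻¹.

1.83 mol·L⁻¹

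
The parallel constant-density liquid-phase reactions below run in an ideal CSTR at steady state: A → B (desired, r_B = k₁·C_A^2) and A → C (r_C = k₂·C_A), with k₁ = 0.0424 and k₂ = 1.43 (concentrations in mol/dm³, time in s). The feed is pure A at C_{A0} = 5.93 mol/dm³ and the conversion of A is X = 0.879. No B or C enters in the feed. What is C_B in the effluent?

0.109 mol/dm³

Exit C_A = C_{A0}(1−X) = 5.93×0.121 = 0.7175 mol/dm³.
In a CSTR the entire volume is at exit conditions, so r_B = 0.0424×0.7175^2 = 0.02183 and r_C = 1.43×0.7175 = 1.026.
Fraction of consumed A going to B: r_B/(r_B+r_C) = 0.02083.
C_B = 0.02083·C_{A0}·X = 0.02083×5.93×0.879 = 0.109 mol/dm³.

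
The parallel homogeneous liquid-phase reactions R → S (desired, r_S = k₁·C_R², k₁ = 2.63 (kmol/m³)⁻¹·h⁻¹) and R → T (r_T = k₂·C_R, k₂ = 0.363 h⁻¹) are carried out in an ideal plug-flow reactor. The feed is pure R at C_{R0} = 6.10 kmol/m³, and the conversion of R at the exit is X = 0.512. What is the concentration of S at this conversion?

3.03 kmol/m³

C_R = C_{R0}(1−X) = 2.977 kmol/m³.
Along a PFR/batch, dC_T/dC_R = −r_T/(r_S+r_T) = −k₂/(k₂+k₁·C_R).
Integrating from C_{R0} to C_R: C_T = (0.363/2.63)·ln[(0.363+2.63·6.10)/(0.363+2.63·2.98)] = 0.1380·ln(16.41/8.192) = 0.09586 kmol/m³.
Then C_S = (C_{R0}−C_R) − C_T = 3.123 − 0.09586 = 3.027 kmol/m³.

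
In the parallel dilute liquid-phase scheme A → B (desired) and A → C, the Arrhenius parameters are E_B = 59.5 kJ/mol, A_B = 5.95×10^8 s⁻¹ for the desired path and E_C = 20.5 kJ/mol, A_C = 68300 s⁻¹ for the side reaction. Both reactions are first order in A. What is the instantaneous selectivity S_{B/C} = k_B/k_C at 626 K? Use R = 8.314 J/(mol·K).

4.85

k_B/k_C = (A_B/A_C)·exp[−(E_B−E_C)/(RT)] = (A_B/A_C)·exp[(E_C−E_B)/(RT)].
(E_C−E_B)/(RT) = (20.5−59.5)×10³/(8.314×626) = -39000/5205 = -7.493.
k_B/k_C = (5.95×10^8/68300)·exp(-7.493) = 8712 × 5.567×10^-4 = 4.85.
Since E_B > E_C, raising the temperature improves selectivity toward B.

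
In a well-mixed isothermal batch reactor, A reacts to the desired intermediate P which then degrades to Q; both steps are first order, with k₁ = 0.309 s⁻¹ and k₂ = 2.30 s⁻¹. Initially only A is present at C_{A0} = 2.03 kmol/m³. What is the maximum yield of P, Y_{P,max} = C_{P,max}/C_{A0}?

0.0984

For a first-order series the maximum intermediate yield is C_{P,max}/C_{A0} = (k₁/k₂)^[k₂/(k₂−k₁)].
= (0.309/2.30)^(2.30/(2.30−0.309)) = (0.1343)^(1.155) = 0.09839.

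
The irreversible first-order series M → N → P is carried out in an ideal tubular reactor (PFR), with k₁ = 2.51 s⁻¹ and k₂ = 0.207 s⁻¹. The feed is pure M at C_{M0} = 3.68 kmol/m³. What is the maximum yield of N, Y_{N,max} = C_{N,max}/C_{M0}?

Evaluating C_N at τ_opt = ln(k₂/k₁)/(k₂−k₁) gives C_{N,max}/C_{M0} = (k₁/k₂)^[k₂/(k₂−k₁)].
= (2.51/0.207)^(0.207/(0.207−2.51)) = (12.13)^(-0.08988) = 0.7991.

0.799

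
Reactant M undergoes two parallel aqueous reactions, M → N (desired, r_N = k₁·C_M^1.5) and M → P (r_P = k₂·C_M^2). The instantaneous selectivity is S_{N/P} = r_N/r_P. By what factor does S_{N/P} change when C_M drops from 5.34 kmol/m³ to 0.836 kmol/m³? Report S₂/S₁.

2.53

S_{N/P} = (k₁/k₂)·C_M^-0.5, so S₂/S₁ = (C_{M,2}/C_{M,1})^-0.5.
= (0.836/5.34)^(-0.5) = (0.1566)^(-0.5) = 2.53.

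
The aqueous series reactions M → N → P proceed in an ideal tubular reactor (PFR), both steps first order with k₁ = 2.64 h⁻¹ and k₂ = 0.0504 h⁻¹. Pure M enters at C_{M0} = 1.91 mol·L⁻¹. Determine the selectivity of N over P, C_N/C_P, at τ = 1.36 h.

19.0

The intermediate concentration in a first-order A→B→C sequence is C_N = k₁C_{M0}(e^(−k₁τ) − e^(−k₂τ))/(k₂−k₁).
e^(−k₁τ) = e^(−2.64×1.36) = e^(−3.590) = 0.02759; e^(−k₂τ) = e^(−0.06854) = 0.9338.
C_N = 2.64×1.91/(0.0504−2.64) × (0.02759−0.9338) = (-1.947)×(-0.9062) = 1.764 mol·L⁻¹.
C_M = C_{M0}e^(−k₁τ) = 0.05269 mol·L⁻¹, so C_P = C_{M0}−C_M−C_N = 0.09285 mol·L⁻¹; C_N/C_P = 19.0.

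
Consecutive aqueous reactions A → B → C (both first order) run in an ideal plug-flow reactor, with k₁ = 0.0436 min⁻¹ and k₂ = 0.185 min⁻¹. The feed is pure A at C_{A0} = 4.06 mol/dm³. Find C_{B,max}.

Evaluating C_B at τ_opt = ln(k₂/k₁)/(k₂−k₁) gives C_{B,max}/C_{A0} = (k₁/k₂)^[k₂/(k₂−k₁)].
= (0.0436/0.185)^(0.185/(0.185−0.0436)) = (0.2357)^(1.308) = 0.1509.
C_{B,max} = 0.1509×4.06 = 0.613 mol/dm³.

0.613 mol/dm³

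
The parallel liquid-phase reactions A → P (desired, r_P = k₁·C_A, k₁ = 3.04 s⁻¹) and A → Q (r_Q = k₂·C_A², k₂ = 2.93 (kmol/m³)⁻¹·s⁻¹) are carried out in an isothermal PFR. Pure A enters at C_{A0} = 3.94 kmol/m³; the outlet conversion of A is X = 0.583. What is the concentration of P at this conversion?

C_A = C_{A0}(1−X) = 1.643 kmol/m³.
Along a PFR/batch, dC_P/dC_A = −r_P/(r_P+r_Q) = −k₁/(k₁+k₂·C_A).
Integrating from C_{A0} to C_A: C_P = (3.04/2.93)·ln[(3.04+2.93·3.94)/(3.04+2.93·1.64)] = 1.038·ln(14.58/7.854) = 0.6422 kmol/m³.

0.642 kmol/m³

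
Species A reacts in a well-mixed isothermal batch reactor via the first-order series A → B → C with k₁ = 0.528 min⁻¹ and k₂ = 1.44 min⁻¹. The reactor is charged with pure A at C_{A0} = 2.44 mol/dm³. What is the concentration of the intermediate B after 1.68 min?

0.456 mol/dm³

Solving the coupled first-order balances gives C_B(t) = [k₁/(k₂−k₁)]·C_{A0}·(e^(−k₁t) − e^(−k₂t)).
e^(−k₁t) = e^(−0.528×1.68) = e^(−0.8870) = 0.4119; e^(−k₂t) = e^(−2.419) = 0.08899.
C_B = 0.528×2.44/(1.44−0.528) × (0.4119−0.08899) = 1.413×0.3229 = 0.4561 mol/dm³.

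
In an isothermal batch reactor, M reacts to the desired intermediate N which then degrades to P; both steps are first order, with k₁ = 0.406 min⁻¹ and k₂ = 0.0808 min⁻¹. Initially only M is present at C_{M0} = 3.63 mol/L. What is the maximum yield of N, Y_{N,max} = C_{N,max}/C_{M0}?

0.670

Evaluating C_N at t_opt = ln(k₂/k₁)/(k₂−k₁) gives C_{N,max}/C_{M0} = (k₁/k₂)^[k₂/(k₂−k₁)].
= (0.406/0.0808)^(0.0808/(0.0808−0.406)) = (5.025)^(-0.2485) = 0.6696.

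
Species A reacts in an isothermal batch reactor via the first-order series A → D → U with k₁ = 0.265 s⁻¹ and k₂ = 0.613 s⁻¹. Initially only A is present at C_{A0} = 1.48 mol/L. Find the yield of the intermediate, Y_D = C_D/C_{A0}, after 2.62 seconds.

The intermediate concentration in a first-order A→B→C sequence is C_D = k₁C_{A0}(e^(−k₁t) − e^(−k₂t))/(k₂−k₁).
e^(−k₁t) = e^(−0.265×2.62) = e^(−0.6943) = 0.4994; e^(−k₂t) = e^(−1.606) = 0.2007.
C_D = 0.265×1.48/(0.613−0.265) × (0.4994−0.2007) = 1.127×0.2987 = 0.3367 mol/L.
Y_D = C_D/C_{A0} = 0.3367/1.48 = 0.227.

0.227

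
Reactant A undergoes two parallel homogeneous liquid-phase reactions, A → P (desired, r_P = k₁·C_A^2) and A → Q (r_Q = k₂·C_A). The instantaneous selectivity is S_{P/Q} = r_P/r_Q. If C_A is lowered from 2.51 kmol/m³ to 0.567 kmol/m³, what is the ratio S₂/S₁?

S_{P/Q} = (k₁/k₂)·C_A, so S₂/S₁ = (C_{A,2}/C_{A,1}).
= 0.567/2.51 = 0.226.

0.226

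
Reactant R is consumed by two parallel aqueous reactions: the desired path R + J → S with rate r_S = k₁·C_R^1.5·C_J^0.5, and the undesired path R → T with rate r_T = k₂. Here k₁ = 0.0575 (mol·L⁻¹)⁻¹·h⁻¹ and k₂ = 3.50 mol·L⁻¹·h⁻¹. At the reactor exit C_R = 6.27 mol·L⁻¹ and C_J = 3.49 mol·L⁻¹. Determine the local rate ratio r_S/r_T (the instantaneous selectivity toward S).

0.482

S_{S/T} = r_S/r_T = (k₁·C_R^1.5·C_J^0.5)/(k₂) = (k₁/k₂)·C_R^1.5·C_J^0.5.
= (0.0575×6.270^1.5×3.490^0.5) / (3.50) = 1.686/3.500 = 0.482.
Since the desired path is higher order in R, keeping C_R high (PFR or concentrated feed) favours S.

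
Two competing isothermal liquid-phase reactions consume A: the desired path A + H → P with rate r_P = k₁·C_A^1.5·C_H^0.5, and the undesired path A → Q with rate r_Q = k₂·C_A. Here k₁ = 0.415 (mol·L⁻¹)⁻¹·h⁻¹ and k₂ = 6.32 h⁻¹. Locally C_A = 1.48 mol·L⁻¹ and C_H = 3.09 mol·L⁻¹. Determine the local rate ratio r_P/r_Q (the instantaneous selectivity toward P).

0.140

S_{P/Q} = r_P/r_Q = (k₁·C_A^1.5·C_H^0.5)/(k₂·C_A) = (k₁/k₂)·C_A^0.5·C_H^0.5.
= (0.415×1.480^1.5×3.090^0.5) / (6.32×1.480) = 1.313/9.354 = 0.140.
Since the desired path is higher order in A, keeping C_A high (PFR or concentrated feed) favours P.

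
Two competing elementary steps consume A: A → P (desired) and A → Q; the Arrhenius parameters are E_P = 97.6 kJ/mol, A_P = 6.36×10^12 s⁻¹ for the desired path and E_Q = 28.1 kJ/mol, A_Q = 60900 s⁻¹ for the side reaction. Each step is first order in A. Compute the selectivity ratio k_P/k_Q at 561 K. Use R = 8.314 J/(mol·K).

35.3

k_P/k_Q = (A_P/A_Q)·exp[−(E_P−E_Q)/(RT)] = (A_P/A_Q)·exp[(E_Q−E_P)/(RT)].
(E_Q−E_P)/(RT) = (28.1−97.6)×10³/(8.314×561) = -69500/4664 = -14.90.
k_P/k_Q = (6.36×10^12/60900)·exp(-14.90) = 1.044×10^8 × 3.378×10^-7 = 35.3.
Since E_P > E_Q, raising the temperature improves selectivity toward P.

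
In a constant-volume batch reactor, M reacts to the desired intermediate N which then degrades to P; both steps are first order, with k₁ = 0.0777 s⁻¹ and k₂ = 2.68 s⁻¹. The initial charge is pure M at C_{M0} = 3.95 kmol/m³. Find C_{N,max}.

0.103 kmol/m³

Evaluating C_N at t_opt = ln(k₂/k₁)/(k₂−k₁) gives C_{N,max}/C_{M0} = (k₁/k₂)^[k₂/(k₂−k₁)].
= (0.0777/2.68)^(2.68/(2.68−0.0777)) = (0.02899)^(1.030) = 0.02608.
C_{N,max} = 0.02608×3.95 = 0.103 kmol/m³.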